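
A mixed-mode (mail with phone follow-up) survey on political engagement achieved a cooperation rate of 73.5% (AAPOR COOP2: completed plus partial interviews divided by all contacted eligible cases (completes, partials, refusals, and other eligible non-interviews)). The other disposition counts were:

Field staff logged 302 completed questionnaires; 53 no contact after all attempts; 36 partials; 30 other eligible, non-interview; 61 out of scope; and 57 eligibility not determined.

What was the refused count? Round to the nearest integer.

92

Num: 302 + 36 = 338
COOP2 = 338 / D = 0.735
D = 338 / 0.735 = 459.9
Other denominator terms total 368
refused = 459.9 − 368 ≈ 92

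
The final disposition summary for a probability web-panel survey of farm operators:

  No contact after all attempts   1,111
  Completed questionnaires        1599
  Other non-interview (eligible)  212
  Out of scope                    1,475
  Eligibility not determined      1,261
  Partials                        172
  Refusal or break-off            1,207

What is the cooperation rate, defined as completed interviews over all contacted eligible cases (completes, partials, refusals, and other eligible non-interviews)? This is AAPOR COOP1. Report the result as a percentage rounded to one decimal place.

50.1%

Num: 1599
Base: 1599 + 172 + 1207 + 212 = 3190
COOP1 = 1599 / 3190 = 0.5013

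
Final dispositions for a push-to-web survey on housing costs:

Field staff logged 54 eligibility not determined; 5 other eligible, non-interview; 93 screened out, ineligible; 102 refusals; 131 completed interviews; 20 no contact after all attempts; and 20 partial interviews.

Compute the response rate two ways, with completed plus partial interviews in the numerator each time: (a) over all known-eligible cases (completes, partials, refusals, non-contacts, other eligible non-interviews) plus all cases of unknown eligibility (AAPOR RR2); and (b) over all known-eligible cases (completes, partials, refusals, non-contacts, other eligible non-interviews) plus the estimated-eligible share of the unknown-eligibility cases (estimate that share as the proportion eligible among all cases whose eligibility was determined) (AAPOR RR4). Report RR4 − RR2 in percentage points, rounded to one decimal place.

1.9

Numerator: 131 + 20 = 151
Denominator: 131 + 20 + 102 + 20 + 5 + 54 = 332
RR2 = 151 / 332 = 0.4548
Known eligible: 131 + 20 + 102 + 20 + 5 = 278
e = 278 / (278 + 93) = 278 / 371 = 0.7493
Estimated eligible among unknowns: 0.7493 × 54 = 40.46
Denominator: 278 + 40.46 = 318.46
RR4 = 151 / 318.46 = 0.4742
Difference = 47.42 − 45.48 = 1.94 percentage points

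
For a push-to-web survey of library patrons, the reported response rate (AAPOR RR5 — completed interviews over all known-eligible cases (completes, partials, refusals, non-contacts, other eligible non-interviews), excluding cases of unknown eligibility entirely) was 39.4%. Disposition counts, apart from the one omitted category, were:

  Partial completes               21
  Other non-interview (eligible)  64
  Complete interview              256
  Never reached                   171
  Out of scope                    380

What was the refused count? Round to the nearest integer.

RR5 = 256 / D = 0.394
D = 256 / 0.394 = 649.7
Other denominator terms total 512
refused = 649.7 − 512 ≈ 138

138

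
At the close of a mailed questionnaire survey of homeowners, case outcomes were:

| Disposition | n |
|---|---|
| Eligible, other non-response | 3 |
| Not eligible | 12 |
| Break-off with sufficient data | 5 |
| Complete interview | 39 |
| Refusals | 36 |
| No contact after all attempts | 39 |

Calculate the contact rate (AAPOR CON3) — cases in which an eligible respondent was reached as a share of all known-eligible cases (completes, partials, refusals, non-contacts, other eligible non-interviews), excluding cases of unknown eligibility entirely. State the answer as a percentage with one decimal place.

68.0%

Numerator → 39 + 5 + 36 + 3 = 83
Denom → 39 + 5 + 36 + 39 + 3 = 122
CON3 = 83 / 122 = 0.6803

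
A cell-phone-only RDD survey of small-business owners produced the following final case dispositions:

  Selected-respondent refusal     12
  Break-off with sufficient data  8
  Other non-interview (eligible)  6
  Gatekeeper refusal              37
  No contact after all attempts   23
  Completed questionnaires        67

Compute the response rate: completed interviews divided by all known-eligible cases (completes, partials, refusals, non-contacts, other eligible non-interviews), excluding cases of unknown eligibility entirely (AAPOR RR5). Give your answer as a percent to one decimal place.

Refusal or break-off = 37 + 12 = 49
Num → 67
Base → 67 + 8 + 49 + 23 + 6 = 153
RR5 = 67 / 153 = 0.4379

43.8%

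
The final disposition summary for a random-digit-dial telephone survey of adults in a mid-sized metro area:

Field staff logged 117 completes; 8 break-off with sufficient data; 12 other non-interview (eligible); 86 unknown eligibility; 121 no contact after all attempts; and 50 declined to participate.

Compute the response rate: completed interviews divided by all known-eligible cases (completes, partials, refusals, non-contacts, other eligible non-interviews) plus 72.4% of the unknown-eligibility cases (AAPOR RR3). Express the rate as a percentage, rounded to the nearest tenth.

Numerator = 117
Known eligible = 117 + 8 + 50 + 121 + 12 = 308
Estimated eligible among unknowns = 0.7240 × 86 = 62.26
Base = 308 + 62.26 = 370.26
RR3 = 117 / 370.26 = 0.3160

31.6%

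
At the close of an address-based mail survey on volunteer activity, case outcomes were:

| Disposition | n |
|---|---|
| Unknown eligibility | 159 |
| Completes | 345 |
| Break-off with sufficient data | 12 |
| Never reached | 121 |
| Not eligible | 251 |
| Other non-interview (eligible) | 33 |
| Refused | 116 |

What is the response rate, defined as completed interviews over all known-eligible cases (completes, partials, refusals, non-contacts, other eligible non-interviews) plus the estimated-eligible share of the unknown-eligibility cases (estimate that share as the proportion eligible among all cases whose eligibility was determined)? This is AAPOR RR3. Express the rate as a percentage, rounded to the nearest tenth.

46.6%

Top: 345
Determined eligible: 345 + 12 + 116 + 121 + 33 = 627
e = 627 / (627 + 251) = 627 / 878 = 0.7141
e × U: 0.7141 × 159 = 113.54
Denominator: 627 + 113.54 = 740.54
RR3 = 345 / 740.54 = 0.4659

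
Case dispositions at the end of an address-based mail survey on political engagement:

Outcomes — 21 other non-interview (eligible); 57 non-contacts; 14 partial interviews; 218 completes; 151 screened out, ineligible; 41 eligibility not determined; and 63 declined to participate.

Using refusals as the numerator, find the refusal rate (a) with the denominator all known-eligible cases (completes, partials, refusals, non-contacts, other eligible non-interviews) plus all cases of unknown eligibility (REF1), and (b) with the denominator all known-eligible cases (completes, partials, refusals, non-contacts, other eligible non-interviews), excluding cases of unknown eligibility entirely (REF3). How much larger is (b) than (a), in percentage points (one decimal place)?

Numerator: 63
Base: 218 + 14 + 63 + 57 + 21 + 41 = 414
REF1 = 63 / 414 = 0.1522
Base: 218 + 14 + 63 + 57 + 21 = 373
REF3 = 63 / 373 = 0.1689
Difference = 16.89 − 15.22 = 1.67 percentage points

1.7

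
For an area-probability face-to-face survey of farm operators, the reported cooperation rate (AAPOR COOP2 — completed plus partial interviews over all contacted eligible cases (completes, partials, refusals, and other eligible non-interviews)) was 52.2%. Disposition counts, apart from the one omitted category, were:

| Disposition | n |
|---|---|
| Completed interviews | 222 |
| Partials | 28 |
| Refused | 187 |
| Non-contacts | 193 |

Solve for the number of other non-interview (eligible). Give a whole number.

42

Top: 222 + 28 = 250
COOP2 = 250 / D = 0.522
D = 250 / 0.522 = 478.9
Rest of base = 437
other non-interview (eligible) = 478.9 − 437 ≈ 42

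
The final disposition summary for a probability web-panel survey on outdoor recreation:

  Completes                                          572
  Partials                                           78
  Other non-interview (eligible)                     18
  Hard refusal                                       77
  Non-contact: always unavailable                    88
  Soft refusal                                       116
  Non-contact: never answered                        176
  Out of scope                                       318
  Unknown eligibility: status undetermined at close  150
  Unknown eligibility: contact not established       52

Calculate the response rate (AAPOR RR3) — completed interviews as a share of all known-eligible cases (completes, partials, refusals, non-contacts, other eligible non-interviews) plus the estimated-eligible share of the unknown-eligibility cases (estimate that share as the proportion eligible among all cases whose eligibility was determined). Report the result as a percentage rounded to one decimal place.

Refusal or break-off = 77 + 116 = 193
No answer / not reached = 176 + 88 = 264
Unknown eligibility = 52 + 150 = 202
Top = 572
Known eligible = 572 + 78 + 193 + 264 + 18 = 1125
e = 1125 / (1125 + 318) = 1125 / 1443 = 0.7796
Eligible share of unknowns = 0.7796 × 202 = 157.48
Base = 1125 + 157.48 = 1282.48
RR3 = 572 / 1282.48 = 0.4460

44.6%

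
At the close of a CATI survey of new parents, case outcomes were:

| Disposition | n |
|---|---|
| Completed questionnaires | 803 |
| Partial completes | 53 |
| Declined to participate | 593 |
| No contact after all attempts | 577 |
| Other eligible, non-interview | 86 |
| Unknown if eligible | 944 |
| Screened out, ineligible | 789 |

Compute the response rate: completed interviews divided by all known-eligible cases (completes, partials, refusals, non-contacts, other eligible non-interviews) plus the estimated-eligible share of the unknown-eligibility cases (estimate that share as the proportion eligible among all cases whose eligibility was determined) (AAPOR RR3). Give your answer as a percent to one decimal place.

Top → 803
Eligible (known) → 803 + 53 + 593 + 577 + 86 = 2112
e = 2112 / (2112 + 789) = 2112 / 2901 = 0.7280
e × U → 0.7280 × 944 = 687.23
Base → 2112 + 687.23 = 2799.23
RR3 = 803 / 2799.23 = 0.2869

28.7%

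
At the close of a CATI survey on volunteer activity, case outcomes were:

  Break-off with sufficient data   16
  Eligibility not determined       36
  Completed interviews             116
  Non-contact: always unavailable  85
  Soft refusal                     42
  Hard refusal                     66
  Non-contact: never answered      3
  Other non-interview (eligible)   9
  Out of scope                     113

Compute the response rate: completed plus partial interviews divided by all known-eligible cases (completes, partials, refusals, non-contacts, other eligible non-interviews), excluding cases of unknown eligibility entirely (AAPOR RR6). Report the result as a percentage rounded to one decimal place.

Refusals = 66 + 42 = 108
Never reached = 3 + 85 = 88
Num: 116 + 16 = 132
Base: 116 + 16 + 108 + 88 + 9 = 337
RR6 = 132 / 337 = 0.3917

39.2%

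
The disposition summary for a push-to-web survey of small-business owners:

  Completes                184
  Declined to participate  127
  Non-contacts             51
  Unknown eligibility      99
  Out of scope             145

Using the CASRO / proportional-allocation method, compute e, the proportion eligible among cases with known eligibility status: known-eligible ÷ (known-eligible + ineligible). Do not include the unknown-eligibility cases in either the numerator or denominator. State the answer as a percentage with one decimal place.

71.4%

Determined eligible → 184 + 127 + 51 = 362
e = 362 / (362 + 145) = 362 / 507 = 0.7140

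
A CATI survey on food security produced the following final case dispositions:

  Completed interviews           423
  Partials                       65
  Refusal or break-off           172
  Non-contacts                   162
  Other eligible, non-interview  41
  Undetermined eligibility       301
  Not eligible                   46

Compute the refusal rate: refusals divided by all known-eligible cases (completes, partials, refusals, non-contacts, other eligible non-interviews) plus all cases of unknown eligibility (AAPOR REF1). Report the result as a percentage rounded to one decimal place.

14.8%

Top = 172
Denominator = 423 + 65 + 172 + 162 + 41 + 301 = 1164
REF1 = 172 / 1164 = 0.1478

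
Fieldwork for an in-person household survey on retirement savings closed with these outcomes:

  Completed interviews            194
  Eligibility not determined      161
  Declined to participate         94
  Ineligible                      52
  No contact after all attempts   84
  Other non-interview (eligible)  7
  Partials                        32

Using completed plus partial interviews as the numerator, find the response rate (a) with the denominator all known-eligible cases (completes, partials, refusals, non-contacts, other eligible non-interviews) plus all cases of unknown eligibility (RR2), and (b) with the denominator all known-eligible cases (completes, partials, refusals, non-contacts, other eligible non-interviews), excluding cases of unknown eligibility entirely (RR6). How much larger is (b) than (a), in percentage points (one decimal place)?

15.5

Numerator → 194 + 32 = 226
Denominator → 194 + 32 + 94 + 84 + 7 + 161 = 572
RR2 = 226 / 572 = 0.3951
Denominator → 194 + 32 + 94 + 84 + 7 = 411
RR6 = 226 / 411 = 0.5499
Difference = 54.99 − 39.51 = 15.48 percentage points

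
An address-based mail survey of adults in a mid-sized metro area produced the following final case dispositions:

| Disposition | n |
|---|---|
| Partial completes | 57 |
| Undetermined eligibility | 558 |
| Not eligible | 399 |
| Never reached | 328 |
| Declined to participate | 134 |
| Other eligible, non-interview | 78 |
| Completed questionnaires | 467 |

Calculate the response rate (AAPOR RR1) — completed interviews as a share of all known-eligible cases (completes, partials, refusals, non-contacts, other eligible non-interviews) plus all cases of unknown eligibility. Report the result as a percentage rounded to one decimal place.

28.8%

Num → 467
Denom → 467 + 57 + 134 + 328 + 78 + 558 = 1622
RR1 = 467 / 1622 = 0.2879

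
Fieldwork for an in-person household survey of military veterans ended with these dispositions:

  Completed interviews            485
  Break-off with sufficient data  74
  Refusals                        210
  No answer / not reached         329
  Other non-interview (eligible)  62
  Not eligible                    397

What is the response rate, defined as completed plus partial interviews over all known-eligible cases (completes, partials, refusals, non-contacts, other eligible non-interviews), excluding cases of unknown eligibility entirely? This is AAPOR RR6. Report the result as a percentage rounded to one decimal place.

48.2%

Num: 485 + 74 = 559
Denominator: 485 + 74 + 210 + 329 + 62 = 1160
RR6 = 559 / 1160 = 0.4819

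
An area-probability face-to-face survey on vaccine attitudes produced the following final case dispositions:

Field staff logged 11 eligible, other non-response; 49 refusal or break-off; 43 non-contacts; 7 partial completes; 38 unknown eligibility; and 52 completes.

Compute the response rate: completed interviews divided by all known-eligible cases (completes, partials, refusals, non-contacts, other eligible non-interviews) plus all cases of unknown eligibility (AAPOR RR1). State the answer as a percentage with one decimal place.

26.0%

Num: 52
Denom: 52 + 7 + 49 + 43 + 11 + 38 = 200
RR1 = 52 / 200 = 0.2600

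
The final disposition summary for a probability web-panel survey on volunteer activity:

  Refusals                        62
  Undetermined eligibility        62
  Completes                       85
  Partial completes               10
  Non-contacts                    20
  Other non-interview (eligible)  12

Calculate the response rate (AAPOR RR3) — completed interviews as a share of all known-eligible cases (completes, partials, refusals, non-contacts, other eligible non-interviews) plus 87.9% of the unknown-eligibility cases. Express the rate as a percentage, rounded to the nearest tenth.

34.9%

Top → 85
Known eligible → 85 + 10 + 62 + 20 + 12 = 189
Estimated eligible among unknowns → 0.8790 × 62 = 54.50
Base → 189 + 54.50 = 243.50
RR3 = 85 / 243.50 = 0.3491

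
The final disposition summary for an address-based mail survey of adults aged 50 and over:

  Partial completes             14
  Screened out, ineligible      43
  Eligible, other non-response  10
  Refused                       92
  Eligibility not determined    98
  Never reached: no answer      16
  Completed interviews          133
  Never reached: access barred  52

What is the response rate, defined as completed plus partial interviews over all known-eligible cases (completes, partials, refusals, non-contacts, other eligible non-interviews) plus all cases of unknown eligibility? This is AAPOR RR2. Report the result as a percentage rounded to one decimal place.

35.4%

Non-contacts = 16 + 52 = 68
Num → 133 + 14 = 147
Denom → 133 + 14 + 92 + 68 + 10 + 98 = 415
RR2 = 147 / 415 = 0.3542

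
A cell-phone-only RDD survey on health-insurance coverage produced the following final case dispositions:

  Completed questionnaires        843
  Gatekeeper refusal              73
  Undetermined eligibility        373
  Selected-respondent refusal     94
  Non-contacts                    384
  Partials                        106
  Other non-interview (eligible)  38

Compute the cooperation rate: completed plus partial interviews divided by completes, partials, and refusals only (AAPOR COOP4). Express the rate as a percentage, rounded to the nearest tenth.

Declined to participate = 73 + 94 = 167
Top = 843 + 106 = 949
Base = 843 + 106 + 167 = 1116
COOP4 = 949 / 1116 = 0.8504

85.0%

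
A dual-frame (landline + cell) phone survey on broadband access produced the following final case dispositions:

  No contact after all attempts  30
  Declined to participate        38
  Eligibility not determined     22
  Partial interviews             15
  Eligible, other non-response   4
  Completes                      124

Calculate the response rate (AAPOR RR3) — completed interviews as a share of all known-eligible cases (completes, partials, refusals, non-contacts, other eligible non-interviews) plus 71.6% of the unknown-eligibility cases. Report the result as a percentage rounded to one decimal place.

54.7%

Top: 124
Known eligible: 124 + 15 + 38 + 30 + 4 = 211
Eligible share of unknowns: 0.7160 × 22 = 15.75
Denominator: 211 + 15.75 = 226.75
RR3 = 124 / 226.75 = 0.5469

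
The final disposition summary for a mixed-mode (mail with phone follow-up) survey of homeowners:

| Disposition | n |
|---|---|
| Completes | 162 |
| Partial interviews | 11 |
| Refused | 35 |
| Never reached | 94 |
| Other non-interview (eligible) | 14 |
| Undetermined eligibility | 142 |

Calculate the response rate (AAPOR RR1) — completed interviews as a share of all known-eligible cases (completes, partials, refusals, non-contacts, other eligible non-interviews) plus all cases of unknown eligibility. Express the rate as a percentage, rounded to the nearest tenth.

35.4%

Num: 162
Denom: 162 + 11 + 35 + 94 + 14 + 142 = 458
RR1 = 162 / 458 = 0.3537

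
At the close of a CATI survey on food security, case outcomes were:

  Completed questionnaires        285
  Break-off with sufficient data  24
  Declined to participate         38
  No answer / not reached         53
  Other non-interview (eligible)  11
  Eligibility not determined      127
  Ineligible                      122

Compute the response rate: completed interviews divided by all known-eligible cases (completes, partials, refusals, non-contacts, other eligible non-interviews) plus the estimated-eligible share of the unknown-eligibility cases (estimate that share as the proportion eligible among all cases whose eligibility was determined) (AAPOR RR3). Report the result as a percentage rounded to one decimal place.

Numerator = 285
Determined eligible = 285 + 24 + 38 + 53 + 11 = 411
e = 411 / (411 + 122) = 411 / 533 = 0.7711
e × U = 0.7711 × 127 = 97.93
Denom = 411 + 97.93 = 508.93
RR3 = 285 / 508.93 = 0.5600

56.0%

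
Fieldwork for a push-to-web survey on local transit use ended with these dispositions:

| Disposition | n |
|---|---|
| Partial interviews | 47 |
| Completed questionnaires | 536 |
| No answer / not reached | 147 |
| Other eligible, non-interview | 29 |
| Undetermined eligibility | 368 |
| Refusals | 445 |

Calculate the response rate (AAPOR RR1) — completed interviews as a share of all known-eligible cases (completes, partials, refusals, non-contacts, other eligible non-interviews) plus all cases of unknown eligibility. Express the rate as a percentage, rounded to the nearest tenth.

Num → 536
Denominator → 536 + 47 + 445 + 147 + 29 + 368 = 1572
RR1 = 536 / 1572 = 0.3410

34.1%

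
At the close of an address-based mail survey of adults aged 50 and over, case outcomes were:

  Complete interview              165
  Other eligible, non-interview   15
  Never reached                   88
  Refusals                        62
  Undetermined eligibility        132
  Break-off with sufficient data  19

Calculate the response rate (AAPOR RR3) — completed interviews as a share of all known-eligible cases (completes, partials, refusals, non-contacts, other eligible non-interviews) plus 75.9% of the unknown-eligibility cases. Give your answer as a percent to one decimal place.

36.7%

Num = 165
Known eligible = 165 + 19 + 62 + 88 + 15 = 349
Eligible share of unknowns = 0.7590 × 132 = 100.19
Denominator = 349 + 100.19 = 449.19
RR3 = 165 / 449.19 = 0.3673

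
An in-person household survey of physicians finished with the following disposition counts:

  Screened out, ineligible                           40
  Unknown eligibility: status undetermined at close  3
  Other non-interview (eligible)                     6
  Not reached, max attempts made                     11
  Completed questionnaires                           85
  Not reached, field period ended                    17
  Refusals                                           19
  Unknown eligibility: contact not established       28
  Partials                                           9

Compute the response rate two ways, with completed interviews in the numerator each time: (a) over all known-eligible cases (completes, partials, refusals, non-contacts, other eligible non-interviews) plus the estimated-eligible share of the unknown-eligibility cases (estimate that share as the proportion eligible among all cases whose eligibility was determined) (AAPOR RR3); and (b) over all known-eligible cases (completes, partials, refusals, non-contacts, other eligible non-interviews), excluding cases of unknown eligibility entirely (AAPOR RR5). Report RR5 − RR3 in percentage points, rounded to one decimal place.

No contact after all attempts = 17 + 11 = 28
Unknown if eligible = 28 + 3 = 31
Numerator → 85
Eligible (known) → 85 + 9 + 19 + 28 + 6 = 147
e = 147 / (147 + 40) = 147 / 187 = 0.7861
e × U → 0.7861 × 31 = 24.37
Base → 147 + 24.37 = 171.37
RR3 = 85 / 171.37 = 0.4960
Base → 85 + 9 + 19 + 28 + 6 = 147
RR5 = 85 / 147 = 0.5782
Difference = 57.82 − 49.60 = 8.22 percentage points

8.2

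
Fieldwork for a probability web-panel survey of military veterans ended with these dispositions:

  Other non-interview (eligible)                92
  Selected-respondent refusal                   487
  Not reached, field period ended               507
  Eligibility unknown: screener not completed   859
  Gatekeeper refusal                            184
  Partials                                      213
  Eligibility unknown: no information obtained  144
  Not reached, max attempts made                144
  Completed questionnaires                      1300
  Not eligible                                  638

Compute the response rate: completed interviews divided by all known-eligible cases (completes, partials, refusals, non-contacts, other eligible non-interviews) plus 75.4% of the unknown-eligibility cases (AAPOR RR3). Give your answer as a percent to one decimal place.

Declined to participate = 184 + 487 = 671
No answer / not reached = 507 + 144 = 651
Undetermined eligibility = 859 + 144 = 1003
Num = 1300
Eligible (known) = 1300 + 213 + 671 + 651 + 92 = 2927
Estimated eligible among unknowns = 0.7540 × 1003 = 756.26
Denominator = 2927 + 756.26 = 3683.26
RR3 = 1300 / 3683.26 = 0.3529

35.3%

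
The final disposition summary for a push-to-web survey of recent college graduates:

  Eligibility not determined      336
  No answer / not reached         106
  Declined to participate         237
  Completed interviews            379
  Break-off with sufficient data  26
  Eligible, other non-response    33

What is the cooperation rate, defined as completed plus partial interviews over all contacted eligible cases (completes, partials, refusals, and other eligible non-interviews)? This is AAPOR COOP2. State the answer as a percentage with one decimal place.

60.0%

Top = 379 + 26 = 405
Denom = 379 + 26 + 237 + 33 = 675
COOP2 = 405 / 675 = 0.6000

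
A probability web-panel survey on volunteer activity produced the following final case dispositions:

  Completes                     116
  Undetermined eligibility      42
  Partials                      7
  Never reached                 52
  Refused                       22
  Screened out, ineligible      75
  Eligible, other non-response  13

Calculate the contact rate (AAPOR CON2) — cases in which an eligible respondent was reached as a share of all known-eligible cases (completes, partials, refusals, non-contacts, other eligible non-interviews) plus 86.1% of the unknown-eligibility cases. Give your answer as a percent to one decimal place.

64.2%

Numerator = 116 + 7 + 22 + 13 = 158
Eligible (known) = 116 + 7 + 22 + 52 + 13 = 210
Estimated eligible among unknowns = 0.8610 × 42 = 36.16
Base = 210 + 36.16 = 246.16
CON2 = 158 / 246.16 = 0.6419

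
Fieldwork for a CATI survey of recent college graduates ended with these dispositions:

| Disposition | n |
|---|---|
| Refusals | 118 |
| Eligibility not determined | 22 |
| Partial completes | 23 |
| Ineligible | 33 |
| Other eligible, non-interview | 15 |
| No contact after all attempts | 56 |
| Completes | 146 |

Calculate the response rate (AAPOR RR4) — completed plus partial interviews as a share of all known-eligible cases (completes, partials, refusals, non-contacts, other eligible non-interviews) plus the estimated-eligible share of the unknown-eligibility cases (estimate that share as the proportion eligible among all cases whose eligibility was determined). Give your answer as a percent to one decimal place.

44.7%

Top → 146 + 23 = 169
Determined eligible → 146 + 23 + 118 + 56 + 15 = 358
e = 358 / (358 + 33) = 358 / 391 = 0.9156
Estimated eligible among unknowns → 0.9156 × 22 = 20.14
Base → 358 + 20.14 = 378.14
RR4 = 169 / 378.14 = 0.4469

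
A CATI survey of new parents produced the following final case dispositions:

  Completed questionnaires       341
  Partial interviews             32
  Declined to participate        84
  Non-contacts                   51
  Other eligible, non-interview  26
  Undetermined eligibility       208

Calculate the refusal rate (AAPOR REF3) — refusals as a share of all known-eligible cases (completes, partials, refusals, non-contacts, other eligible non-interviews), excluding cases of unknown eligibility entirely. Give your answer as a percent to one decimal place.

Top: 84
Denominator: 341 + 32 + 84 + 51 + 26 = 534
REF3 = 84 / 534 = 0.1573

15.7%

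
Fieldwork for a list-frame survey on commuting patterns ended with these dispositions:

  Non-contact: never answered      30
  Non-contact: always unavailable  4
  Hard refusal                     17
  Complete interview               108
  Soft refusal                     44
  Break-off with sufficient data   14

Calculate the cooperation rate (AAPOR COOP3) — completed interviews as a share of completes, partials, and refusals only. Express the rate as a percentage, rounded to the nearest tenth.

Declined to participate = 17 + 44 = 61
No contact after all attempts = 30 + 4 = 34
Top = 108
Denom = 108 + 14 + 61 = 183
COOP3 = 108 / 183 = 0.5902

59.0%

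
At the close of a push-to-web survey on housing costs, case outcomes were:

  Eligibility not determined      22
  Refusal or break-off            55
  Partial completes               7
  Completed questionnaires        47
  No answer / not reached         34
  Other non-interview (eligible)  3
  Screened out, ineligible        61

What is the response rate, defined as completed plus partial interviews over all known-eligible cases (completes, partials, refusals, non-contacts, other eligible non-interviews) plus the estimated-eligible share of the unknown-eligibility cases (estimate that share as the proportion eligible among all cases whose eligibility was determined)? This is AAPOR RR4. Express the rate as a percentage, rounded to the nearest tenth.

33.4%

Numerator: 47 + 7 = 54
Determined eligible: 47 + 7 + 55 + 34 + 3 = 146
e = 146 / (146 + 61) = 146 / 207 = 0.7053
Eligible share of unknowns: 0.7053 × 22 = 15.52
Denominator: 146 + 15.52 = 161.52
RR4 = 54 / 161.52 = 0.3343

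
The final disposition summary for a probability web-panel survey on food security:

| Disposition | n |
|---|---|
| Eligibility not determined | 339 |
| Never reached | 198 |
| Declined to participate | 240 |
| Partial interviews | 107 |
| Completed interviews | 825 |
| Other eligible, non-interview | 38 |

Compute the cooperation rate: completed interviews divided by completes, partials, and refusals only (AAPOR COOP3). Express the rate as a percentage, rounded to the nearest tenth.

Top: 825
Denominator: 825 + 107 + 240 = 1172
COOP3 = 825 / 1172 = 0.7039

70.4%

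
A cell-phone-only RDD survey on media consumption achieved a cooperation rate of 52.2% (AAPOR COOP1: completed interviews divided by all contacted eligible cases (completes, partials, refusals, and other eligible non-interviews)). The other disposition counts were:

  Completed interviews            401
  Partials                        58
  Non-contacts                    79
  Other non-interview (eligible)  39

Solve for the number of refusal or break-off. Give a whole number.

COOP1 = 401 / D = 0.522
D = 401 / 0.522 = 768.2
Rest of base = 498
refusal or break-off = 768.2 − 498 ≈ 270

270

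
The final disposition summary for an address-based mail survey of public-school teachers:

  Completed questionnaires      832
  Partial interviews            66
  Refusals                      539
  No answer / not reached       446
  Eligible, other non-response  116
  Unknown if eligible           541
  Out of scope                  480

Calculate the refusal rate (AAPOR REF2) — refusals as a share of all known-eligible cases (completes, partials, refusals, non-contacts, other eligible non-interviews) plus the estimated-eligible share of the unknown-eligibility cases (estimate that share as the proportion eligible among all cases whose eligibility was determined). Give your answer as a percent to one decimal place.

Num → 539
Determined eligible → 832 + 66 + 539 + 446 + 116 = 1999
e = 1999 / (1999 + 480) = 1999 / 2479 = 0.8064
e × U → 0.8064 × 541 = 436.26
Denominator → 1999 + 436.26 = 2435.26
REF2 = 539 / 2435.26 = 0.2213

22.1%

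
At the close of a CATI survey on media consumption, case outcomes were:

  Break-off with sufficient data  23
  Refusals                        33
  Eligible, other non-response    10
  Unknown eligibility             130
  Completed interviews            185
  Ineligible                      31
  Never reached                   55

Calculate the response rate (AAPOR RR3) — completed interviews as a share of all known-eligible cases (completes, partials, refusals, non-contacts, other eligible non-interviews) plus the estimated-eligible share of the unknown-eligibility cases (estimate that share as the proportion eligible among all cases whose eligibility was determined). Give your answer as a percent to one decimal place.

Top = 185
Determined eligible = 185 + 23 + 33 + 55 + 10 = 306
e = 306 / (306 + 31) = 306 / 337 = 0.9080
Eligible share of unknowns = 0.9080 × 130 = 118.04
Denom = 306 + 118.04 = 424.04
RR3 = 185 / 424.04 = 0.4363

43.6%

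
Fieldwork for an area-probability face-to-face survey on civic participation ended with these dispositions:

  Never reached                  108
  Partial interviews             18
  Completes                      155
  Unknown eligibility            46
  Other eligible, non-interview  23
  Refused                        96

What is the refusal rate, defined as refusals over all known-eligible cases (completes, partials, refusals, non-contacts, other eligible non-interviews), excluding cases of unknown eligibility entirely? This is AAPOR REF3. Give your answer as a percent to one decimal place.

Top: 96
Base: 155 + 18 + 96 + 108 + 23 = 400
REF3 = 96 / 400 = 0.2400

24.0%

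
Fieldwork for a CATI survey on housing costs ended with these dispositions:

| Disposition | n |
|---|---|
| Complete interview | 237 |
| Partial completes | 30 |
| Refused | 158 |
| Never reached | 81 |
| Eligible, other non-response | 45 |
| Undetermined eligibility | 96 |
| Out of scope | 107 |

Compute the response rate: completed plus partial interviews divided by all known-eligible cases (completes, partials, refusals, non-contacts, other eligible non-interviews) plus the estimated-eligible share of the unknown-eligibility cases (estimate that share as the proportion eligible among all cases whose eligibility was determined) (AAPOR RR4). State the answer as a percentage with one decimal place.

Numerator → 237 + 30 = 267
Eligible (known) → 237 + 30 + 158 + 81 + 45 = 551
e = 551 / (551 + 107) = 551 / 658 = 0.8374
Eligible share of unknowns → 0.8374 × 96 = 80.39
Denominator → 551 + 80.39 = 631.39
RR4 = 267 / 631.39 = 0.4229

42.3%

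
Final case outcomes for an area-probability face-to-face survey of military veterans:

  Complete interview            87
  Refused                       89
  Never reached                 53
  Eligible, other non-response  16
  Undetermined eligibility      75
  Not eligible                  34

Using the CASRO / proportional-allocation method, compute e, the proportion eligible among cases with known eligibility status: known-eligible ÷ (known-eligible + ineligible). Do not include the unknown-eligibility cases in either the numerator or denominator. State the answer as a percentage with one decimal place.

Known eligible → 87 + 89 + 53 + 16 = 245
e = 245 / (245 + 34) = 245 / 279 = 0.8781

87.8%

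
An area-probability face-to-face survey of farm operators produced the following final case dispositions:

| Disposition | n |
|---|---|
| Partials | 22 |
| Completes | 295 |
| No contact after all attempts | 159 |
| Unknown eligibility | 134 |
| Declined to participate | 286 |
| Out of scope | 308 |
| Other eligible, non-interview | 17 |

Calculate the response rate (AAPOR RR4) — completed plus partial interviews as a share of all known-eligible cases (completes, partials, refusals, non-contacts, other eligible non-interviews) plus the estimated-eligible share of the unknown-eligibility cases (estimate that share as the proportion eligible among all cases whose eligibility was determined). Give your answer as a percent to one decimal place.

36.2%

Num → 295 + 22 = 317
Known eligible → 295 + 22 + 286 + 159 + 17 = 779
e = 779 / (779 + 308) = 779 / 1087 = 0.7167
Estimated eligible among unknowns → 0.7167 × 134 = 96.04
Base → 779 + 96.04 = 875.04
RR4 = 317 / 875.04 = 0.3623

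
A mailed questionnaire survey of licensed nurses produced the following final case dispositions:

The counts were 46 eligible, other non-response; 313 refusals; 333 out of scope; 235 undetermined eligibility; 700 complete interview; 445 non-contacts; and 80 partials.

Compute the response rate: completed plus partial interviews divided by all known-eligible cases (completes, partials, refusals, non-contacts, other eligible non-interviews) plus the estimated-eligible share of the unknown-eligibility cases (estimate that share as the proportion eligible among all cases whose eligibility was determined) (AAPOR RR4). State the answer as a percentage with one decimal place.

Num = 700 + 80 = 780
Eligible (known) = 700 + 80 + 313 + 445 + 46 = 1584
e = 1584 / (1584 + 333) = 1584 / 1917 = 0.8263
Eligible share of unknowns = 0.8263 × 235 = 194.18
Denom = 1584 + 194.18 = 1778.18
RR4 = 780 / 1778.18 = 0.4387

43.9%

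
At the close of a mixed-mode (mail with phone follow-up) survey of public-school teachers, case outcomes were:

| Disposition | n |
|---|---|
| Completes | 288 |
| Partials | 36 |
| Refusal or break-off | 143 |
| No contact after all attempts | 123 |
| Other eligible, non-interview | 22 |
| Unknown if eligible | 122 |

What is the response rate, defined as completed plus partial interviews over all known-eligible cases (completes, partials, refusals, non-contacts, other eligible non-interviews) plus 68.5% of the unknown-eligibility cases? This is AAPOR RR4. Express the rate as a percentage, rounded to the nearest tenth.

46.6%

Num = 288 + 36 = 324
Known eligible = 288 + 36 + 143 + 123 + 22 = 612
Eligible share of unknowns = 0.6850 × 122 = 83.57
Denom = 612 + 83.57 = 695.57
RR4 = 324 / 695.57 = 0.4658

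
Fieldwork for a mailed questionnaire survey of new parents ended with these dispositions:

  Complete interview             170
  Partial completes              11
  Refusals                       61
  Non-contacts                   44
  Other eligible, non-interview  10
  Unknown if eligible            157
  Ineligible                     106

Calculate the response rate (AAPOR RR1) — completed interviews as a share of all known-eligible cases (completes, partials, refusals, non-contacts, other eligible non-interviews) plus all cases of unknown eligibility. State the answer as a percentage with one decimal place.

37.5%

Numerator = 170
Base = 170 + 11 + 61 + 44 + 10 + 157 = 453
RR1 = 170 / 453 = 0.3753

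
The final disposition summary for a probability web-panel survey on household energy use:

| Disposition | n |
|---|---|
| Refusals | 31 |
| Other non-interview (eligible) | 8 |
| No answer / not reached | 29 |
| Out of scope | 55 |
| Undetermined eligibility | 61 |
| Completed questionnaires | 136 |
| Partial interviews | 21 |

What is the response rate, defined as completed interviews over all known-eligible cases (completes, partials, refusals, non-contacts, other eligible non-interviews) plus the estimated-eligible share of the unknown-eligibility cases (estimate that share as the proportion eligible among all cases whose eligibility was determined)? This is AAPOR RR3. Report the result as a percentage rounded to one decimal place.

Num: 136
Known eligible: 136 + 21 + 31 + 29 + 8 = 225
e = 225 / (225 + 55) = 225 / 280 = 0.8036
Eligible share of unknowns: 0.8036 × 61 = 49.02
Denominator: 225 + 49.02 = 274.02
RR3 = 136 / 274.02 = 0.4963

49.6%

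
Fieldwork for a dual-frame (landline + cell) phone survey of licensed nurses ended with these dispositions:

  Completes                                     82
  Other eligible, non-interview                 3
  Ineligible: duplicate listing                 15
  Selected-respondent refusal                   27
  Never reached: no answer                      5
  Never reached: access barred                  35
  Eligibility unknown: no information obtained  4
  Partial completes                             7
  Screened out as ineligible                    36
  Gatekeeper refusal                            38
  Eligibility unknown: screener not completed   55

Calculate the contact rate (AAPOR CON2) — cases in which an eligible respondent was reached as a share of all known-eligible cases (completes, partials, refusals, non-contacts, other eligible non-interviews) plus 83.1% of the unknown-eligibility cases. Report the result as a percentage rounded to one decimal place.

Refusals = 38 + 27 = 65
No contact after all attempts = 5 + 35 = 40
Eligibility not determined = 55 + 4 = 59
Out of scope = 36 + 15 = 51
Num = 82 + 7 + 65 + 3 = 157
Eligible (known) = 82 + 7 + 65 + 40 + 3 = 197
Estimated eligible among unknowns = 0.8310 × 59 = 49.03
Denom = 197 + 49.03 = 246.03
CON2 = 157 / 246.03 = 0.6381

63.8%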